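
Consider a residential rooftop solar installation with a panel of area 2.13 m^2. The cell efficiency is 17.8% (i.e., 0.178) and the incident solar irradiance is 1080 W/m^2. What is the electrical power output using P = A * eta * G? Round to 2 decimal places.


Use the solar power formula P = A * eta * G.
Given: A = 2.13 m^2, eta = 0.178, G = 1080 W/m^2
P = 2.13 * 0.178 * 1080
P = 409.47 W

409.47


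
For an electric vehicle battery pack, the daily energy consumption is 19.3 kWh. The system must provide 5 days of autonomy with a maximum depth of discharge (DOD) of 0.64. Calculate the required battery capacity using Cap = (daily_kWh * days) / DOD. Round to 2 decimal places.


Total energy needed = daily * days = 19.3 * 5 = 96.5 kWh
Account for depth of discharge:
  Cap = total_energy / DOD = 96.5 / 0.64
  Cap = 150.78 kWh

150.78


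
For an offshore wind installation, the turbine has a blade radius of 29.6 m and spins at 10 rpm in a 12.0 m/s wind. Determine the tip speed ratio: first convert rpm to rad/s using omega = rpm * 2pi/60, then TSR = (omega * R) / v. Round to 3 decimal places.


Convert rotational speed to rad/s:
  omega = 10 * 2 * pi / 60 = 1.0472 rad/s
Compute tip speed:
  v_tip = omega * R = 1.0472 * 29.6 = 30.997 m/s
Tip speed ratio:
  TSR = v_tip / v_wind = 30.997 / 12.0 = 2.583

2.583


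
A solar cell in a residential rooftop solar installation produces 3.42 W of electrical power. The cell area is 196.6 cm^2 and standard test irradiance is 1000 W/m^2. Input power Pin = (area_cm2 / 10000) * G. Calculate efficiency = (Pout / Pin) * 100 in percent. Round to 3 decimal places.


First compute the input power:
  Pin = area_cm2 / 10000 * G = 196.6 / 10000 * 1000 = 19.66 W
Then compute efficiency:
  Efficiency = (Pout / Pin) * 100 = (3.42 / 19.66) * 100
  Efficiency = 17.396%

17.396


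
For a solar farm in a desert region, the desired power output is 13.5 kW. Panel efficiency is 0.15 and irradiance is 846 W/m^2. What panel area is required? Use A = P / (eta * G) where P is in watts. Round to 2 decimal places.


Convert target power to watts: P = 13.5 * 1000 = 13500.0 W
Compute denominator: eta * G = 0.15 * 846 = 126.9
Required area A = P / (eta * G) = 13500.0 / 126.9
A = 106.38 m^2

106.38


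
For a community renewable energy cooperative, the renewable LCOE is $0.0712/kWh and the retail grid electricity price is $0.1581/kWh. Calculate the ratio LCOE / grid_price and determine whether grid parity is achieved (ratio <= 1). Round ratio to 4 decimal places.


Compare LCOE to grid price:
  LCOE = $0.0712/kWh, Grid price = $0.1581/kWh
  Ratio = LCOE / grid_price = 0.0712 / 0.1581 = 0.4503
  Grid parity achieved (ratio <= 1)? yes

0.4503


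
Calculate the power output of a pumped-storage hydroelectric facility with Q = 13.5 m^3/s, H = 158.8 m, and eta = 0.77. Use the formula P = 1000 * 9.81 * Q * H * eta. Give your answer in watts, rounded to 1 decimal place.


Apply the hydropower formula P = rho * g * Q * H * eta
rho * g = 1000 * 9.81 = 9810.0
P = 9810.0 * 13.5 * 158.8 * 0.77
P = 16193622.1 W

16193622.1


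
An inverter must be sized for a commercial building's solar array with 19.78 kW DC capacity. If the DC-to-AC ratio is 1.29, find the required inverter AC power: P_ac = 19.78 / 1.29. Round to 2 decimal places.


The inverter AC capacity is determined by the DC/AC ratio.
Given: P_dc = 19.78 kW, DC/AC ratio = 1.29
P_ac = P_dc / ratio = 19.78 / 1.29
P_ac = 15.33 kW

15.33


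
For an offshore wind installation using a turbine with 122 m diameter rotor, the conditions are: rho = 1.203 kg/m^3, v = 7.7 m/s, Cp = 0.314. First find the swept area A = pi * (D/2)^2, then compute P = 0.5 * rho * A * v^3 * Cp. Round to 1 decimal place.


Step 1 -- Compute swept area:
  A = pi * (D/2)^2 = pi * (122/2)^2 = 11689.87 m^2
Step 2 -- Apply wind power equation:
  P = 0.5 * rho * A * v^3 * Cp
  v^3 = 7.7^3 = 456.533
  P = 0.5 * 1.203 * 11689.87 * 456.533 * 0.314
  P = 1007968.6 W

1007968.6


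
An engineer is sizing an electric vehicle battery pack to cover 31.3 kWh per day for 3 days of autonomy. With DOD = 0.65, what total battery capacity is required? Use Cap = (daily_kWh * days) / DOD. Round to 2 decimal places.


Total energy needed = daily * days = 31.3 * 3 = 93.9 kWh
Account for depth of discharge:
  Cap = total_energy / DOD = 93.9 / 0.65
  Cap = 144.46 kWh

144.46


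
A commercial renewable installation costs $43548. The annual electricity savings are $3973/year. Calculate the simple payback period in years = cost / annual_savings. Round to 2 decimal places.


Simple payback period = initial cost / annual savings
Payback = 43548 / 3973
Payback = 10.96 years

10.96


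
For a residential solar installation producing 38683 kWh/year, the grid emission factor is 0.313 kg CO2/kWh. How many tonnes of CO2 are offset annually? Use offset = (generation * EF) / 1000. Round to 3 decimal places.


CO2 offset in kg = generation * emission_factor
CO2 offset = 38683 * 0.313 = 12107.78 kg
Convert to tonnes:
  CO2 offset = 12107.78 / 1000 = 12.108 tonnes

12.108


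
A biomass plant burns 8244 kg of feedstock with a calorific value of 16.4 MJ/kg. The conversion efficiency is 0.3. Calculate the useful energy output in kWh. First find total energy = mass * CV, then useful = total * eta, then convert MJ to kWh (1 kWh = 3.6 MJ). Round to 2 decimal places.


Total energy = mass * CV = 8244 * 16.4 = 135201.6 MJ
Useful energy = total * eta = 135201.6 * 0.3 = 40560.48 MJ
Convert to kWh: 40560.48 / 3.6
Useful energy = 11266.80 kWh

11266.80


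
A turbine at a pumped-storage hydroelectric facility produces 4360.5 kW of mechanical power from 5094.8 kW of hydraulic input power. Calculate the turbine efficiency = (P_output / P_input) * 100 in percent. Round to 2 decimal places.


Turbine efficiency = (output power / input power) * 100
eta = (4360.5 / 5094.8) * 100
eta = 85.59%

85.59


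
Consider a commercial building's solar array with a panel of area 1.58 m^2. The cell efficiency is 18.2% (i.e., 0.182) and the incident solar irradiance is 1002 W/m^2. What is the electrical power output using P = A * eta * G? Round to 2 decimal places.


Use the solar power formula P = A * eta * G.
Given: A = 1.58 m^2, eta = 0.182, G = 1002 W/m^2
P = 1.58 * 0.182 * 1002
P = 288.14 W

288.14


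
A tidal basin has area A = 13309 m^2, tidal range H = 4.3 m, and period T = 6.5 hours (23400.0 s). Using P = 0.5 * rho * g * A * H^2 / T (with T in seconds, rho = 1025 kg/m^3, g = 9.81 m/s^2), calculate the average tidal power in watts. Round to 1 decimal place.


Convert period to seconds: T = 6.5 * 3600 = 23400.0 s
H^2 = 4.3^2 = 18.49
P = 0.5 * rho * g * A * H^2 / T
P = 0.5 * 1025 * 9.81 * 13309 * 18.49 / 23400.0
P = 52872.4 W

52872.4


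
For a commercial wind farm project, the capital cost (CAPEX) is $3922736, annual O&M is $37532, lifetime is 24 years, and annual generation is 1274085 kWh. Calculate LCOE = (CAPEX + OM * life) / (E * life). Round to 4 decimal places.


Total cost = CAPEX + OM * lifetime = 3922736 + 37532 * 24 = 3922736 + 900768 = 4823504
Total generation = annual * lifetime = 1274085 * 24 = 30578040 kWh
LCOE = 4823504 / 30578040
LCOE = 0.1577 $/kWh

0.1577


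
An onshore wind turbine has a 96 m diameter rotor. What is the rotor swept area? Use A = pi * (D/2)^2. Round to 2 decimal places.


Compute the rotor radius:
  r = D / 2 = 96 / 2 = 48.0 m
Calculate swept area:
  A = pi * r^2 = pi * 48.0^2
  A = 7238.23 m^2

7238.23


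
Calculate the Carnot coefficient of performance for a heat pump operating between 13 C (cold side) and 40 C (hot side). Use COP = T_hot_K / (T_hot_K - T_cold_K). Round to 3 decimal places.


Convert to Kelvin:
  T_hot = 40 + 273.15 = 313.15 K
  T_cold = 13 + 273.15 = 286.15 K
Apply Carnot COP formula:
  COP = T_hot_K / (T_hot_K - T_cold_K) = 313.15 / 27.0
  COP = 11.598

11.598


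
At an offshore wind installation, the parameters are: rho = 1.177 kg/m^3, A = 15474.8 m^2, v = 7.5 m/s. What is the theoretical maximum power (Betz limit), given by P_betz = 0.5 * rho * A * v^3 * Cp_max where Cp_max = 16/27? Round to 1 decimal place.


The Betz coefficient Cp_max = 16/27 = 0.5926
v^3 = 7.5^3 = 421.875
P_betz = 0.5 * rho * A * v^3 * Cp_max
P_betz = 0.5 * 1.177 * 15474.8 * 421.875 * 0.5926
P_betz = 2276730.0 W

2276730.0


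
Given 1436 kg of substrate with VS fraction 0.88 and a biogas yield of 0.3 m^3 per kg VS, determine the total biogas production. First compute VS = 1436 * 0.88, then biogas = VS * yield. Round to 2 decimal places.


Compute volatile solids:
  VS = mass * VS_fraction = 1436 * 0.88 = 1263.68 kg
Calculate biogas volume:
  Biogas = VS * specific_yield = 1263.68 * 0.3
  Biogas = 379.10 m^3

379.10


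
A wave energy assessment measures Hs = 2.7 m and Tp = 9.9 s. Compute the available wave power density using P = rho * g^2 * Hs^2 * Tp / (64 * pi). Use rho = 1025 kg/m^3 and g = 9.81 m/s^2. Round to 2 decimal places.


Apply wave power formula:
  g^2 = 9.81^2 = 96.2361
  Hs^2 = 2.7^2 = 7.29
  Numerator = rho * g^2 * Hs^2 * Tp = 1025 * 96.2361 * 7.29 * 9.9 = 7119091.96
  Denominator = 64 * pi = 201.0619
  P = 7119091.96 / 201.0619 = 35407.46 W/m

35407.46


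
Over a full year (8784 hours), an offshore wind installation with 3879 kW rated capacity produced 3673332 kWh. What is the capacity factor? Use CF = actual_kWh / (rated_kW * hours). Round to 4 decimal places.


Capacity factor = actual output / maximum possible output
Maximum possible = rated * hours = 3879 * 8784 = 34073136 kWh
CF = 3673332 / 34073136
CF = 0.1078

0.1078


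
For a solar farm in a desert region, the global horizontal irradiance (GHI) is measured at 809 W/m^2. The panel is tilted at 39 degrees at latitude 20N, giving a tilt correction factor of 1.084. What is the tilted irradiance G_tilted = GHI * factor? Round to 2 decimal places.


Identify the given values:
  GHI = 809 W/m^2, tilt correction factor = 1.084
Apply the formula G_tilted = GHI * factor:
  G_tilted = 809 * 1.084
  G_tilted = 876.96 W/m^2

876.96


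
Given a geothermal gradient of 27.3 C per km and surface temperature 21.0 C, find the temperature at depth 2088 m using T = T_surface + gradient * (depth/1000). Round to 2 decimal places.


Convert depth to km: 2088 / 1000 = 2.088 km
Temperature increase = gradient * depth_km = 27.3 * 2.088 = 57.0 C
Temperature at depth = T_surface + delta_T = 21.0 + 57.0
T = 78.00 C

78.00


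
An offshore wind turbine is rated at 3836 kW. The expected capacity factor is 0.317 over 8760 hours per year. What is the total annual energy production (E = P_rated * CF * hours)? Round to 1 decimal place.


Annual energy = rated_kW * capacity_factor * hours_per_year
Given: P_rated = 3836 kW, CF = 0.317, hours = 8760
E = 3836 * 0.317 * 8760
E = 10652265.1 kWh

10652265.1


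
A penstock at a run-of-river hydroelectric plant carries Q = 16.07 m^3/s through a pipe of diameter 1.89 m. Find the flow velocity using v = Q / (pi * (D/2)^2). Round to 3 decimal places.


Compute pipe cross-sectional area:
  A = pi * (D/2)^2 = pi * (1.89/2)^2 = 2.8055 m^2
Calculate velocity:
  v = Q / A = 16.07 / 2.8055
  v = 5.728 m/s

5.728


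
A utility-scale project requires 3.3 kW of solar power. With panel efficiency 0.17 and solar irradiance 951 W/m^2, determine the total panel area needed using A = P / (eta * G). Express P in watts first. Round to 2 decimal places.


Convert target power to watts: P = 3.3 * 1000 = 3300.0 W
Compute denominator: eta * G = 0.17 * 951 = 161.67
Required area A = P / (eta * G) = 3300.0 / 161.67
A = 20.41 m^2

20.41


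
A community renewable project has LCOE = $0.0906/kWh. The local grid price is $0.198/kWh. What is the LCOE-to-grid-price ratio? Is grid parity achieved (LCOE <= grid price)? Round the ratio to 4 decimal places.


Compare LCOE to grid price:
  LCOE = $0.0906/kWh, Grid price = $0.198/kWh
  Ratio = LCOE / grid_price = 0.0906 / 0.198 = 0.4576
  Grid parity achieved (ratio <= 1)? yes

0.4576


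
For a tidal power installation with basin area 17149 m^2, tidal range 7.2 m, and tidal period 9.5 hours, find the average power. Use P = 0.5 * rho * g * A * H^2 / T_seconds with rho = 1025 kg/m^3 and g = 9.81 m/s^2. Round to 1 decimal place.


Convert period to seconds: T = 9.5 * 3600 = 34200.0 s
H^2 = 7.2^2 = 51.84
P = 0.5 * rho * g * A * H^2 / T
P = 0.5 * 1025 * 9.81 * 17149 * 51.84 / 34200.0
P = 130689.5 W

130689.5


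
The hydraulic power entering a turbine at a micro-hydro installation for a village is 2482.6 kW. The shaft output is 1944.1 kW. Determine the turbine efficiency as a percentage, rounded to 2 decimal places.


Turbine efficiency = (output power / input power) * 100
eta = (1944.1 / 2482.6) * 100
eta = 78.31%

78.31


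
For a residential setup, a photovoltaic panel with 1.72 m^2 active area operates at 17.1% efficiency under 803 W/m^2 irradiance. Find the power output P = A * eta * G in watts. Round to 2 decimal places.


Use the solar power formula P = A * eta * G.
Given: A = 1.72 m^2, eta = 0.171, G = 803 W/m^2
P = 1.72 * 0.171 * 803
P = 236.18 W

236.18


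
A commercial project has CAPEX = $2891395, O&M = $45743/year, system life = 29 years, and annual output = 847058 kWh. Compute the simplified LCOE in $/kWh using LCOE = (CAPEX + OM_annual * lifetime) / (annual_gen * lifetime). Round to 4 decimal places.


Total cost = CAPEX + OM * lifetime = 2891395 + 45743 * 29 = 2891395 + 1326547 = 4217942
Total generation = annual * lifetime = 847058 * 29 = 24564682 kWh
LCOE = 4217942 / 24564682
LCOE = 0.1717 $/kWh

0.1717


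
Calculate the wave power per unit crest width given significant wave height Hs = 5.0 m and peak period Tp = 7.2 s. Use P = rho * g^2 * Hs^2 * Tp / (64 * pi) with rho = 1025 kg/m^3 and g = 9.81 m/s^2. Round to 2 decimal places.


Apply wave power formula:
  g^2 = 9.81^2 = 96.2361
  Hs^2 = 5.0^2 = 25.0
  Numerator = rho * g^2 * Hs^2 * Tp = 1025 * 96.2361 * 25.0 * 7.2 = 17755560.45
  Denominator = 64 * pi = 201.0619
  P = 17755560.45 / 201.0619 = 88308.91 W/m

88308.91


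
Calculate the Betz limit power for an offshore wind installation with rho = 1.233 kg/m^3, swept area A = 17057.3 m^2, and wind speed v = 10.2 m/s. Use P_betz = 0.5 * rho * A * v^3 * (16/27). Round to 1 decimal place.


The Betz coefficient Cp_max = 16/27 = 0.5926
v^3 = 10.2^3 = 1061.208
P_betz = 0.5 * rho * A * v^3 * Cp_max
P_betz = 0.5 * 1.233 * 17057.3 * 1061.208 * 0.5926
P_betz = 6613024.1 W

6613024.1


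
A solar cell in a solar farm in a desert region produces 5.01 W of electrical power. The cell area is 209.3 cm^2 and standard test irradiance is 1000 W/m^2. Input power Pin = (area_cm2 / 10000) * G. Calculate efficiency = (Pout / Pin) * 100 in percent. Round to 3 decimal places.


First compute the input power:
  Pin = area_cm2 / 10000 * G = 209.3 / 10000 * 1000 = 20.93 W
Then compute efficiency:
  Efficiency = (Pout / Pin) * 100 = (5.01 / 20.93) * 100
  Efficiency = 23.937%

23.937


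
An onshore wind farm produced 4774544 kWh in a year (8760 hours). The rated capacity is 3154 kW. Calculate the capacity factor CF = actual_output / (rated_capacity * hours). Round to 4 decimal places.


Capacity factor = actual output / maximum possible output
Maximum possible = rated * hours = 3154 * 8760 = 27629040 kWh
CF = 4774544 / 27629040
CF = 0.1728

0.1728


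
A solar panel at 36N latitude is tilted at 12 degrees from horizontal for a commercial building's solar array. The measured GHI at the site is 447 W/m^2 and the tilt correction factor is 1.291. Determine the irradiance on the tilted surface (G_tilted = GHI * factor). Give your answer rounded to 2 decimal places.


Identify the given values:
  GHI = 447 W/m^2, tilt correction factor = 1.291
Apply the formula G_tilted = GHI * factor:
  G_tilted = 447 * 1.291
  G_tilted = 577.08 W/m^2

577.08


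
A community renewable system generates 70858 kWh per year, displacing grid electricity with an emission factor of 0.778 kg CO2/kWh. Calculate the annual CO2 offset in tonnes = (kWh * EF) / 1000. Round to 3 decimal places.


CO2 offset in kg = generation * emission_factor
CO2 offset = 70858 * 0.778 = 55127.52 kg
Convert to tonnes:
  CO2 offset = 55127.52 / 1000 = 55.128 tonnes

55.128


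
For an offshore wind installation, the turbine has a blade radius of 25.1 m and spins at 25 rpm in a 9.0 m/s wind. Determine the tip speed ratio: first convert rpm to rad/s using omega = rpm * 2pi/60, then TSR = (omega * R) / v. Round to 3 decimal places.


Convert rotational speed to rad/s:
  omega = 25 * 2 * pi / 60 = 2.618 rad/s
Compute tip speed:
  v_tip = omega * R = 2.618 * 25.1 = 65.712 m/s
Tip speed ratio:
  TSR = v_tip / v_wind = 65.712 / 9.0 = 7.301

7.301


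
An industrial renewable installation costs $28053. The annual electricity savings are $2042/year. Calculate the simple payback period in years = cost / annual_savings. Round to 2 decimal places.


Simple payback period = initial cost / annual savings
Payback = 28053 / 2042
Payback = 13.74 years

13.74


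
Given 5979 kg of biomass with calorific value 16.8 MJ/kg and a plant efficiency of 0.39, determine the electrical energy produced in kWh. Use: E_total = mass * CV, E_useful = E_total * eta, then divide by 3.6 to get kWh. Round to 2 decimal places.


Total energy = mass * CV = 5979 * 16.8 = 100447.2 MJ
Useful energy = total * eta = 100447.2 * 0.39 = 39174.41 MJ
Convert to kWh: 39174.41 / 3.6
Useful energy = 10881.78 kWh

10881.78


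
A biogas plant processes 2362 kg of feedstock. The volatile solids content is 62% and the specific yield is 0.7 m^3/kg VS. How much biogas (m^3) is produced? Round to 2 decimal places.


Compute volatile solids:
  VS = mass * VS_fraction = 2362 * 0.62 = 1464.44 kg
Calculate biogas volume:
  Biogas = VS * specific_yield = 1464.44 * 0.7
  Biogas = 1025.11 m^3

1025.11


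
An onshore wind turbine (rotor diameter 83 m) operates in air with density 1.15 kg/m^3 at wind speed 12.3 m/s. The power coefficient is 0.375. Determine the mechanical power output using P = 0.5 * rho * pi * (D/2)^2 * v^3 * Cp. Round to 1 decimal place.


Step 1 -- Compute swept area:
  A = pi * (D/2)^2 = pi * (83/2)^2 = 5410.61 m^2
Step 2 -- Apply wind power equation:
  P = 0.5 * rho * A * v^3 * Cp
  v^3 = 12.3^3 = 1860.867
  P = 0.5 * 1.15 * 5410.61 * 1860.867 * 0.375
  P = 2171003.4 W

2171003.4


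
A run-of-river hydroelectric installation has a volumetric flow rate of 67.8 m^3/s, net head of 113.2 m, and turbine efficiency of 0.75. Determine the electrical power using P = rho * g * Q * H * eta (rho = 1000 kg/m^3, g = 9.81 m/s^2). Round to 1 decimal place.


Apply the hydropower formula P = rho * g * Q * H * eta
rho * g = 1000 * 9.81 = 9810.0
P = 9810.0 * 67.8 * 113.2 * 0.75
P = 56468518.2 W

56468518.2


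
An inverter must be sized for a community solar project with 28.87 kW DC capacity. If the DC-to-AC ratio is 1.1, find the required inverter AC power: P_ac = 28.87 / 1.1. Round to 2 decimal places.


The inverter AC capacity is determined by the DC/AC ratio.
Given: P_dc = 28.87 kW, DC/AC ratio = 1.1
P_ac = P_dc / ratio = 28.87 / 1.1
P_ac = 26.25 kW

26.25


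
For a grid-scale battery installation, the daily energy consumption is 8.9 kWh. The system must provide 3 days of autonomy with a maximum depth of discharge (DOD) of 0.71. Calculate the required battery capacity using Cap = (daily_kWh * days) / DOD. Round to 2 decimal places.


Total energy needed = daily * days = 8.9 * 3 = 26.7 kWh
Account for depth of discharge:
  Cap = total_energy / DOD = 26.7 / 0.71
  Cap = 37.61 kWh

37.61


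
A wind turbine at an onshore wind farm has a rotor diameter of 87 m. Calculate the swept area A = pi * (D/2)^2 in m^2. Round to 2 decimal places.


Compute the rotor radius:
  r = D / 2 = 87 / 2 = 43.5 m
Calculate swept area:
  A = pi * r^2 = pi * 43.5^2
  A = 5944.68 m^2

5944.68


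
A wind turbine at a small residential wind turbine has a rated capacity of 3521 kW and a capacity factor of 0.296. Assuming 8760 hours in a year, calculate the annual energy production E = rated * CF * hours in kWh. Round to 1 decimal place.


Annual energy = rated_kW * capacity_factor * hours_per_year
Given: P_rated = 3521 kW, CF = 0.296, hours = 8760
E = 3521 * 0.296 * 8760
E = 9129812.2 kWh

9129812.2


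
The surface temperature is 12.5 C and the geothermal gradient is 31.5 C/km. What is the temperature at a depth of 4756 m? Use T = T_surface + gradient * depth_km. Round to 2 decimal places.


Convert depth to km: 4756 / 1000 = 4.756 km
Temperature increase = gradient * depth_km = 31.5 * 4.756 = 149.81 C
Temperature at depth = T_surface + delta_T = 12.5 + 149.81
T = 162.31 C

162.31


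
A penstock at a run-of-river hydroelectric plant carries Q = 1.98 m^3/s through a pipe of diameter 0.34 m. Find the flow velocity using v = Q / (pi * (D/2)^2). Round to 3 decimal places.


Compute pipe cross-sectional area:
  A = pi * (D/2)^2 = pi * (0.34/2)^2 = 0.0908 m^2
Calculate velocity:
  v = Q / A = 1.98 / 0.0908
  v = 21.808 m/s

21.808


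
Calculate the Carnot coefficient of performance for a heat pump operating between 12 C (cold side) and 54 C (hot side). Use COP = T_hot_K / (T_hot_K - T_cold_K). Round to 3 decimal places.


Convert to Kelvin:
  T_hot = 54 + 273.15 = 327.15 K
  T_cold = 12 + 273.15 = 285.15 K
Apply Carnot COP formula:
  COP = T_hot_K / (T_hot_K - T_cold_K) = 327.15 / 42.0
  COP = 7.789

7.789


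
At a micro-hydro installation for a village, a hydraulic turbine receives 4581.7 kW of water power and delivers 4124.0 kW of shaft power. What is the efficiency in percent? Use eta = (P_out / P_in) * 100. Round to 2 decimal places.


Turbine efficiency = (output power / input power) * 100
eta = (4124.0 / 4581.7) * 100
eta = 90.01%

90.01


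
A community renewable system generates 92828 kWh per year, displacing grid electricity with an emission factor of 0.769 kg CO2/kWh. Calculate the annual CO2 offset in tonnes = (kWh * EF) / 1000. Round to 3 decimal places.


CO2 offset in kg = generation * emission_factor
CO2 offset = 92828 * 0.769 = 71384.73 kg
Convert to tonnes:
  CO2 offset = 71384.73 / 1000 = 71.385 tonnes

71.385


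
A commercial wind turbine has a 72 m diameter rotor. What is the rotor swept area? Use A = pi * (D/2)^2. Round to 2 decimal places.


Compute the rotor radius:
  r = D / 2 = 72 / 2 = 36.0 m
Calculate swept area:
  A = pi * r^2 = pi * 36.0^2
  A = 4071.50 m^2

4071.50


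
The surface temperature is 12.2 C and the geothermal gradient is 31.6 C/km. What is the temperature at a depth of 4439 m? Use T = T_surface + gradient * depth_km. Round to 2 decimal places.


Convert depth to km: 4439 / 1000 = 4.439 km
Temperature increase = gradient * depth_km = 31.6 * 4.439 = 140.27 C
Temperature at depth = T_surface + delta_T = 12.2 + 140.27
T = 152.47 C

152.47


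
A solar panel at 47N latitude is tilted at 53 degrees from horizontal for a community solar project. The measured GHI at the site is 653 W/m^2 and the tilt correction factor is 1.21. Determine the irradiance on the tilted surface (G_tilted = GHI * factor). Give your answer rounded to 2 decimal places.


Identify the given values:
  GHI = 653 W/m^2, tilt correction factor = 1.21
Apply the formula G_tilted = GHI * factor:
  G_tilted = 653 * 1.21
  G_tilted = 790.13 W/m^2

790.13


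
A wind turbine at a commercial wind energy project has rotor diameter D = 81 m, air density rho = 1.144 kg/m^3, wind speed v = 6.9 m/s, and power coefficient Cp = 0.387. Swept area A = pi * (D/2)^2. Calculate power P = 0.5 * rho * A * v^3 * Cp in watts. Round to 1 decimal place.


Step 1 -- Compute swept area:
  A = pi * (D/2)^2 = pi * (81/2)^2 = 5153.0 m^2
Step 2 -- Apply wind power equation:
  P = 0.5 * rho * A * v^3 * Cp
  v^3 = 6.9^3 = 328.509
  P = 0.5 * 1.144 * 5153.0 * 328.509 * 0.387
  P = 374726.3 W

374726.3


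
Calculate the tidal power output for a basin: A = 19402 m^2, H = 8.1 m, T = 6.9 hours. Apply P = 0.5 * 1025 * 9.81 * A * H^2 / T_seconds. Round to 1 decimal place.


Convert period to seconds: T = 6.9 * 3600 = 24840.0 s
H^2 = 8.1^2 = 65.61
P = 0.5 * rho * g * A * H^2 / T
P = 0.5 * 1025 * 9.81 * 19402 * 65.61 / 24840.0
P = 257648.6 W

257648.6


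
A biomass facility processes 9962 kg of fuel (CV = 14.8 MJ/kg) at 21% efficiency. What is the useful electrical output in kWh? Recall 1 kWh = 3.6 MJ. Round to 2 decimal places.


Total energy = mass * CV = 9962 * 14.8 = 147437.6 MJ
Useful energy = total * eta = 147437.6 * 0.21 = 30961.9 MJ
Convert to kWh: 30961.9 / 3.6
Useful energy = 8600.53 kWh

8600.53


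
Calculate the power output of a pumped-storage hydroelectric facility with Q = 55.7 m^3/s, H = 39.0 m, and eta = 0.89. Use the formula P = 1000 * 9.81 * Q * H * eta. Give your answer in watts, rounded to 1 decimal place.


Apply the hydropower formula P = rho * g * Q * H * eta
rho * g = 1000 * 9.81 = 9810.0
P = 9810.0 * 55.7 * 39.0 * 0.89
P = 18966134.1 W

18966134.1


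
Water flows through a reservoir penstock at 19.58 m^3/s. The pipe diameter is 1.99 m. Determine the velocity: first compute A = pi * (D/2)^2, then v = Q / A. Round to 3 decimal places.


Compute pipe cross-sectional area:
  A = pi * (D/2)^2 = pi * (1.99/2)^2 = 3.1103 m^2
Calculate velocity:
  v = Q / A = 19.58 / 3.1103
  v = 6.295 m/s

6.295


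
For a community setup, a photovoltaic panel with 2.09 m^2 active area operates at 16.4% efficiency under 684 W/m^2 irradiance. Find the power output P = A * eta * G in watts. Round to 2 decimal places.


Use the solar power formula P = A * eta * G.
Given: A = 2.09 m^2, eta = 0.164, G = 684 W/m^2
P = 2.09 * 0.164 * 684
P = 234.45 W

234.45


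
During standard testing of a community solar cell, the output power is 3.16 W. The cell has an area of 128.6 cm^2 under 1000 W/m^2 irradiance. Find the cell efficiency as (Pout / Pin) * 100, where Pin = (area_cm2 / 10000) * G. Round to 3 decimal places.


First compute the input power:
  Pin = area_cm2 / 10000 * G = 128.6 / 10000 * 1000 = 12.86 W
Then compute efficiency:
  Efficiency = (Pout / Pin) * 100 = (3.16 / 12.86) * 100
  Efficiency = 24.572%

24.572


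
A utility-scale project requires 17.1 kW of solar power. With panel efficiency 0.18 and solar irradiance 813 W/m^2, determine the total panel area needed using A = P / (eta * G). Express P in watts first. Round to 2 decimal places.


Convert target power to watts: P = 17.1 * 1000 = 17100.0 W
Compute denominator: eta * G = 0.18 * 813 = 146.34
Required area A = P / (eta * G) = 17100.0 / 146.34
A = 116.85 m^2

116.85


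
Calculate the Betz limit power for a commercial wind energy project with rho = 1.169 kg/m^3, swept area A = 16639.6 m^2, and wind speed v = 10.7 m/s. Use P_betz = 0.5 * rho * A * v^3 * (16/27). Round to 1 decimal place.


The Betz coefficient Cp_max = 16/27 = 0.5926
v^3 = 10.7^3 = 1225.043
P_betz = 0.5 * rho * A * v^3 * Cp_max
P_betz = 0.5 * 1.169 * 16639.6 * 1225.043 * 0.5926
P_betz = 7060491.7 W

7060491.7


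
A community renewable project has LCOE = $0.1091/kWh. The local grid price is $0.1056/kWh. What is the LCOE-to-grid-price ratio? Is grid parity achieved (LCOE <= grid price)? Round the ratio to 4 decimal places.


Compare LCOE to grid price:
  LCOE = $0.1091/kWh, Grid price = $0.1056/kWh
  Ratio = LCOE / grid_price = 0.1091 / 0.1056 = 1.0331
  Grid parity achieved (ratio <= 1)? no

1.0331


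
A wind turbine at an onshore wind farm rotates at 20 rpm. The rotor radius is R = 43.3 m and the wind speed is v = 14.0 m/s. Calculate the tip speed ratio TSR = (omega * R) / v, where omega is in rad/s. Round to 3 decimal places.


Convert rotational speed to rad/s:
  omega = 20 * 2 * pi / 60 = 2.0944 rad/s
Compute tip speed:
  v_tip = omega * R = 2.0944 * 43.3 = 90.687 m/s
Tip speed ratio:
  TSR = v_tip / v_wind = 90.687 / 14.0 = 6.478

6.478


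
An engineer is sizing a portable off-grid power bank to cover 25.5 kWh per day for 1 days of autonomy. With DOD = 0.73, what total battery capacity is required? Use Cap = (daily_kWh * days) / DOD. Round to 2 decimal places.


Total energy needed = daily * days = 25.5 * 1 = 25.5 kWh
Account for depth of discharge:
  Cap = total_energy / DOD = 25.5 / 0.73
  Cap = 34.93 kWh

34.93


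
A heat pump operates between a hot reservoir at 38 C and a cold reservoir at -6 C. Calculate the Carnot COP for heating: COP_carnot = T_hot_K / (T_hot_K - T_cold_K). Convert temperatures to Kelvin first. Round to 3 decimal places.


Convert to Kelvin:
  T_hot = 38 + 273.15 = 311.15 K
  T_cold = -6 + 273.15 = 267.15 K
Apply Carnot COP formula:
  COP = T_hot_K / (T_hot_K - T_cold_K) = 311.15 / 44.0
  COP = 7.072

7.072


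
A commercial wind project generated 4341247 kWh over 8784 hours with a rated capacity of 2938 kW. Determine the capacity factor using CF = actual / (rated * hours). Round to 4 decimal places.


Capacity factor = actual output / maximum possible output
Maximum possible = rated * hours = 2938 * 8784 = 25807392 kWh
CF = 4341247 / 25807392
CF = 0.1682

0.1682


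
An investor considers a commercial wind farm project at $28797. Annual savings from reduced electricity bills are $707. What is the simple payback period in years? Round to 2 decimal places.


Simple payback period = initial cost / annual savings
Payback = 28797 / 707
Payback = 40.73 years

40.73


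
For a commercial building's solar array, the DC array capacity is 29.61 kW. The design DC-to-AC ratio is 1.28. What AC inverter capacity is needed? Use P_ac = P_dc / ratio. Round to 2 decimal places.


The inverter AC capacity is determined by the DC/AC ratio.
Given: P_dc = 29.61 kW, DC/AC ratio = 1.28
P_ac = P_dc / ratio = 29.61 / 1.28
P_ac = 23.13 kW

23.13


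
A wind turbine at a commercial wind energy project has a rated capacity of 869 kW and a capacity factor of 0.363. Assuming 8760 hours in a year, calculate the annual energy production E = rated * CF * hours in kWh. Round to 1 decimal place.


Annual energy = rated_kW * capacity_factor * hours_per_year
Given: P_rated = 869 kW, CF = 0.363, hours = 8760
E = 869 * 0.363 * 8760
E = 2763315.7 kWh

2763315.7


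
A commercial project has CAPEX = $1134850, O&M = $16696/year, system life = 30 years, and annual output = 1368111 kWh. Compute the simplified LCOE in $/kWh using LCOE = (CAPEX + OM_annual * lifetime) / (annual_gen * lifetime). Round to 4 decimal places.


Total cost = CAPEX + OM * lifetime = 1134850 + 16696 * 30 = 1134850 + 500880 = 1635730
Total generation = annual * lifetime = 1368111 * 30 = 41043330 kWh
LCOE = 1635730 / 41043330
LCOE = 0.0399 $/kWh

0.0399


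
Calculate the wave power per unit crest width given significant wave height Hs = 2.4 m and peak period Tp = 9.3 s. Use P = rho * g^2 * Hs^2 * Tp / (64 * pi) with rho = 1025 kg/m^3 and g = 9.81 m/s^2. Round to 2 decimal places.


Apply wave power formula:
  g^2 = 9.81^2 = 96.2361
  Hs^2 = 2.4^2 = 5.76
  Numerator = rho * g^2 * Hs^2 * Tp = 1025 * 96.2361 * 5.76 * 9.3 = 5284054.79
  Denominator = 64 * pi = 201.0619
  P = 5284054.79 / 201.0619 = 26280.73 W/m

26280.73


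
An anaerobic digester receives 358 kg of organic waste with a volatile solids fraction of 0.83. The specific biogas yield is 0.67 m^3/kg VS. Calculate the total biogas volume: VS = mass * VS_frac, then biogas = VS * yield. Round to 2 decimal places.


Compute volatile solids:
  VS = mass * VS_fraction = 358 * 0.83 = 297.14 kg
Calculate biogas volume:
  Biogas = VS * specific_yield = 297.14 * 0.67
  Biogas = 199.08 m^3

199.08


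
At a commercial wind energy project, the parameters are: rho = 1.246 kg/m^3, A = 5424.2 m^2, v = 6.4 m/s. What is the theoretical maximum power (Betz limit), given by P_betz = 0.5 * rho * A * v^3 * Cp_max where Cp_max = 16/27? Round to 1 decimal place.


The Betz coefficient Cp_max = 16/27 = 0.5926
v^3 = 6.4^3 = 262.144
P_betz = 0.5 * rho * A * v^3 * Cp_max
P_betz = 0.5 * 1.246 * 5424.2 * 262.144 * 0.5926
P_betz = 524952.3 W

524952.3


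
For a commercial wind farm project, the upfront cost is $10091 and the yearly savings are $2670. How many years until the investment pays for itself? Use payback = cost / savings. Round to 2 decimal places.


Simple payback period = initial cost / annual savings
Payback = 10091 / 2670
Payback = 3.78 years

3.78


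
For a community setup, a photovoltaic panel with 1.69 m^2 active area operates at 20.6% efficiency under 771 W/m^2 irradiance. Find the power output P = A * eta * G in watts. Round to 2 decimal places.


Use the solar power formula P = A * eta * G.
Given: A = 1.69 m^2, eta = 0.206, G = 771 W/m^2
P = 1.69 * 0.206 * 771
P = 268.42 W

268.42


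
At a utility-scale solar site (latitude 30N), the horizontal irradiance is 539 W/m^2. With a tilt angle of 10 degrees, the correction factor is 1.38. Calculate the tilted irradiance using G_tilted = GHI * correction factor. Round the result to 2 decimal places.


Identify the given values:
  GHI = 539 W/m^2, tilt correction factor = 1.38
Apply the formula G_tilted = GHI * factor:
  G_tilted = 539 * 1.38
  G_tilted = 743.82 W/m^2

743.82


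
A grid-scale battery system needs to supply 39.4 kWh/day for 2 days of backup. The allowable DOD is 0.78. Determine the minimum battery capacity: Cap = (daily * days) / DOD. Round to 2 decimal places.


Total energy needed = daily * days = 39.4 * 2 = 78.8 kWh
Account for depth of discharge:
  Cap = total_energy / DOD = 78.8 / 0.78
  Cap = 101.03 kWh

101.03


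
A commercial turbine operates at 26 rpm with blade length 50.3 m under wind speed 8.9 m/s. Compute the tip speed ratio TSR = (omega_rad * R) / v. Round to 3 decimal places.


Convert rotational speed to rad/s:
  omega = 26 * 2 * pi / 60 = 2.7227 rad/s
Compute tip speed:
  v_tip = omega * R = 2.7227 * 50.3 = 136.952 m/s
Tip speed ratio:
  TSR = v_tip / v_wind = 136.952 / 8.9 = 15.388

15.388


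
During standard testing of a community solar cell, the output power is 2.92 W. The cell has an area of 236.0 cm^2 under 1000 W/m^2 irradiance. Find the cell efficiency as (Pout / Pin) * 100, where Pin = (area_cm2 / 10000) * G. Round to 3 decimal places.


First compute the input power:
  Pin = area_cm2 / 10000 * G = 236.0 / 10000 * 1000 = 23.6 W
Then compute efficiency:
  Efficiency = (Pout / Pin) * 100 = (2.92 / 23.6) * 100
  Efficiency = 12.373%

12.373


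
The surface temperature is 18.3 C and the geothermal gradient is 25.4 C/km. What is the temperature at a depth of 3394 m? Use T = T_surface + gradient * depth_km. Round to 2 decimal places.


Convert depth to km: 3394 / 1000 = 3.394 km
Temperature increase = gradient * depth_km = 25.4 * 3.394 = 86.21 C
Temperature at depth = T_surface + delta_T = 18.3 + 86.21
T = 104.51 C

104.51


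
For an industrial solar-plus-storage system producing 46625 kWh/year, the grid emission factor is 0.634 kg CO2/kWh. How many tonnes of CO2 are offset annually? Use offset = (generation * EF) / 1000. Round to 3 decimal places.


CO2 offset in kg = generation * emission_factor
CO2 offset = 46625 * 0.634 = 29560.25 kg
Convert to tonnes:
  CO2 offset = 29560.25 / 1000 = 29.560 tonnes

29.560


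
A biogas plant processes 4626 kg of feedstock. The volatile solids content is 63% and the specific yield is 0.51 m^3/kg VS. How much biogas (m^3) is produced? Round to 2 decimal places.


Compute volatile solids:
  VS = mass * VS_fraction = 4626 * 0.63 = 2914.38 kg
Calculate biogas volume:
  Biogas = VS * specific_yield = 2914.38 * 0.51
  Biogas = 1486.33 m^3

1486.33


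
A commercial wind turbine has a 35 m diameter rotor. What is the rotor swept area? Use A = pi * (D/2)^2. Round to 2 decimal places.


Compute the rotor radius:
  r = D / 2 = 35 / 2 = 17.5 m
Calculate swept area:
  A = pi * r^2 = pi * 17.5^2
  A = 962.11 m^2

962.11


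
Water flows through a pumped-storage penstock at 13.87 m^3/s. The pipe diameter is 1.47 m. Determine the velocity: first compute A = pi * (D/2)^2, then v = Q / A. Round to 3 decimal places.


Compute pipe cross-sectional area:
  A = pi * (D/2)^2 = pi * (1.47/2)^2 = 1.6972 m^2
Calculate velocity:
  v = Q / A = 13.87 / 1.6972
  v = 8.172 m/s

8.172


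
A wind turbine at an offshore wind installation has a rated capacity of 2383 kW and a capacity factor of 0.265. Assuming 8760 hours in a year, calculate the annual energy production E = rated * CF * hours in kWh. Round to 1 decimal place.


Annual energy = rated_kW * capacity_factor * hours_per_year
Given: P_rated = 2383 kW, CF = 0.265, hours = 8760
E = 2383 * 0.265 * 8760
E = 5531896.2 kWh

5531896.2


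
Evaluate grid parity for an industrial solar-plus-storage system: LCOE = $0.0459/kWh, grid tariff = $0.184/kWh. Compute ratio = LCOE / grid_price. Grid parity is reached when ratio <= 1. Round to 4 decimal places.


Compare LCOE to grid price:
  LCOE = $0.0459/kWh, Grid price = $0.184/kWh
  Ratio = LCOE / grid_price = 0.0459 / 0.184 = 0.2495
  Grid parity achieved (ratio <= 1)? yes

0.2495


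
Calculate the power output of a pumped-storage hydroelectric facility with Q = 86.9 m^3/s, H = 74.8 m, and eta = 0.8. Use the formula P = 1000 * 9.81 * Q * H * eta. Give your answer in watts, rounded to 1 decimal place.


Apply the hydropower formula P = rho * g * Q * H * eta
rho * g = 1000 * 9.81 = 9810.0
P = 9810.0 * 86.9 * 74.8 * 0.8
P = 51012941.8 W

51012941.8


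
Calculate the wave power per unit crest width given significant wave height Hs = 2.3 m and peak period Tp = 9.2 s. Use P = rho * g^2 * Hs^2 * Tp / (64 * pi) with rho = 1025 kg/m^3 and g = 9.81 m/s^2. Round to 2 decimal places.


Apply wave power formula:
  g^2 = 9.81^2 = 96.2361
  Hs^2 = 2.3^2 = 5.29
  Numerator = rho * g^2 * Hs^2 * Tp = 1025 * 96.2361 * 5.29 * 9.2 = 4800708.98
  Denominator = 64 * pi = 201.0619
  P = 4800708.98 / 201.0619 = 23876.77 W/m

23876.77


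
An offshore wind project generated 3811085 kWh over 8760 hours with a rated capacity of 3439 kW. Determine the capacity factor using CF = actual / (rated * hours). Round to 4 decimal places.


Capacity factor = actual output / maximum possible output
Maximum possible = rated * hours = 3439 * 8760 = 30125640 kWh
CF = 3811085 / 30125640
CF = 0.1265

0.1265


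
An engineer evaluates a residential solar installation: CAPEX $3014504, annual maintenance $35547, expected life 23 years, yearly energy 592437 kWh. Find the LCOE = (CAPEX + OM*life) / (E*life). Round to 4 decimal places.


Total cost = CAPEX + OM * lifetime = 3014504 + 35547 * 23 = 3014504 + 817581 = 3832085
Total generation = annual * lifetime = 592437 * 23 = 13626051 kWh
LCOE = 3832085 / 13626051
LCOE = 0.2812 $/kWh

0.2812


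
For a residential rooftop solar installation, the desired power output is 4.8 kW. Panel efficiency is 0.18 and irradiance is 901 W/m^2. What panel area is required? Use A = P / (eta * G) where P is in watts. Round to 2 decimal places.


Convert target power to watts: P = 4.8 * 1000 = 4800.0 W
Compute denominator: eta * G = 0.18 * 901 = 162.18
Required area A = P / (eta * G) = 4800.0 / 162.18
A = 29.60 m^2

29.60


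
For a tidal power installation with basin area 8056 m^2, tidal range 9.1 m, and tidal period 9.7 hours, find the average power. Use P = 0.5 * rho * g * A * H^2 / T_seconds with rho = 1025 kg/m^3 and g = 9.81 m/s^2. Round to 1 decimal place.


Convert period to seconds: T = 9.7 * 3600 = 34920.0 s
H^2 = 9.1^2 = 82.81
P = 0.5 * rho * g * A * H^2 / T
P = 0.5 * 1025 * 9.81 * 8056 * 82.81 / 34920.0
P = 96048.6 W

96048.6


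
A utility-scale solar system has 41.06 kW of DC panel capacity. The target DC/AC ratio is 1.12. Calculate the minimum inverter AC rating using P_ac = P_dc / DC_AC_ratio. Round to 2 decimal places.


The inverter AC capacity is determined by the DC/AC ratio.
Given: P_dc = 41.06 kW, DC/AC ratio = 1.12
P_ac = P_dc / ratio = 41.06 / 1.12
P_ac = 36.66 kW

36.66


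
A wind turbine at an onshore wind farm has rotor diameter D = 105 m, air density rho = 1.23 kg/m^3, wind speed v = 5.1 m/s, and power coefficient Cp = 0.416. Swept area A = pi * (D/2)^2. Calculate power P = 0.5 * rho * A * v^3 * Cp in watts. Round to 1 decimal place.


Step 1 -- Compute swept area:
  A = pi * (D/2)^2 = pi * (105/2)^2 = 8659.01 m^2
Step 2 -- Apply wind power equation:
  P = 0.5 * rho * A * v^3 * Cp
  v^3 = 5.1^3 = 132.651
  P = 0.5 * 1.23 * 8659.01 * 132.651 * 0.416
  P = 293864.7 W

293864.7
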